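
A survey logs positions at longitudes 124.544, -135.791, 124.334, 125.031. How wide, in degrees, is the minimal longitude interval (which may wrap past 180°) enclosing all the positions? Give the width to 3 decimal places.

99.875°

Sort the longitudes: -135.791°, +124.334°, +124.544°, +125.031°.
Eastward gaps between consecutive values (wrapping around): 260.125°, 0.210°, 0.487°, 99.178°.
Largest gap = 260.125° ⇒ minimal covering band is its complement: 360° − 260.125° = 99.875°.
Band runs from +124.334° eastward to -135.791°, crossing the antimeridian.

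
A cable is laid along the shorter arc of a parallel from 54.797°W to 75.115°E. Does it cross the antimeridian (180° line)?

No

Signed shortest Δλ = ((75.115 − -54.797 + 180) mod 360) − 180 = 129.912°.
Going east by 129.912° from -54.797° reaches +75.115° without touching 180°.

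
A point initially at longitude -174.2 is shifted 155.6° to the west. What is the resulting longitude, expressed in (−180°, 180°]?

Start at -174.2°; shift −155.6° → -329.8°.
-329.8° lies outside (−180°, 180°]; add 360° → +30.2°.

+30.2°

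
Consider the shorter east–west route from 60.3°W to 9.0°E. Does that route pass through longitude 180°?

Signed shortest Δλ = ((9.0 − -60.3 + 180) mod 360) − 180 = 69.3°.
Going east by 69.3° from -60.3° reaches +9.0° without touching 180°.

No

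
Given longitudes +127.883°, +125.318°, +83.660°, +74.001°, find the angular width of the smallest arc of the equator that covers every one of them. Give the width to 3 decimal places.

Sort the longitudes: +74.001°, +83.660°, +125.318°, +127.883°.
Eastward gaps between consecutive values (wrapping around): 9.659°, 41.658°, 2.565°, 306.118°.
Largest gap = 306.118° ⇒ minimal covering band is its complement: 360° − 306.118° = 53.882°.
Band runs from +74.001° eastward to +127.883°.

53.882°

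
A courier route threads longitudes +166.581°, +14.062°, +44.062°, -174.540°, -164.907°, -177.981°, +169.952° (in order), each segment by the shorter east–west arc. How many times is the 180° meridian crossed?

2

Leg 1: +166.581° → +14.062°, shortest Δλ = -152.519° (west) — does not cross 180°.
Leg 2: +14.062° → +44.062°, shortest Δλ = 30.0° (east) — does not cross 180°.
Leg 3: +44.062° → -174.540°, shortest Δλ = 141.398° (east) — crosses 180°.
Leg 4: -174.540° → -164.907°, shortest Δλ = 9.633° (east) — does not cross 180°.
Leg 5: -164.907° → -177.981°, shortest Δλ = -13.074° (west) — does not cross 180°.
Leg 6: -177.981° → +169.952°, shortest Δλ = -12.067° (west) — crosses 180°.
Total crossings: 2.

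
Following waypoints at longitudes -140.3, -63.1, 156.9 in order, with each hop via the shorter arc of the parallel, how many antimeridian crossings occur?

Leg 1: -140.3° → -63.1°, shortest Δλ = 77.2° (east) — does not cross 180°.
Leg 2: -63.1° → +156.9°, shortest Δλ = -140.0° (west) — crosses 180°.
Total crossings: 1.

1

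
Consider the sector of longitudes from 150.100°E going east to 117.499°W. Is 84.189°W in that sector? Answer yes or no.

No

Band width going east from +150.100° to -117.499°: ((-117.499 − 150.100) mod 360) = 92.401°.
Offset of -84.189° east of the west edge: ((-84.189 − 150.100) mod 360) = 125.711°.
125.711° > 92.401° ⇒ outside.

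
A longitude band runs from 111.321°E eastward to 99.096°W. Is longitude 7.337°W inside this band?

Band width going east from +111.321° to -99.096°: ((-99.096 − 111.321) mod 360) = 149.583°.
Offset of -7.337° east of the west edge: ((-7.337 − 111.321) mod 360) = 241.342°.
241.342° > 149.583° ⇒ outside.

No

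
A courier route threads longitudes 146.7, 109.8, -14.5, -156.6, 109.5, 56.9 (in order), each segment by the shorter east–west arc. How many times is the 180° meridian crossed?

Leg 1: +146.7° → +109.8°, shortest Δλ = -36.9° (west) — does not cross 180°.
Leg 2: +109.8° → -14.5°, shortest Δλ = -124.3° (west) — does not cross 180°.
Leg 3: -14.5° → -156.6°, shortest Δλ = -142.1° (west) — does not cross 180°.
Leg 4: -156.6° → +109.5°, shortest Δλ = -93.9° (west) — crosses 180°.
Leg 5: +109.5° → +56.9°, shortest Δλ = -52.6° (west) — does not cross 180°.
Total crossings: 1.

1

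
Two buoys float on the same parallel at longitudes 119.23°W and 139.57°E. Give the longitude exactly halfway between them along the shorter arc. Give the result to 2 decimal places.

Signed shortest Δλ from -119.23° to +139.57° is -101.20°.
Midpoint longitude = -119.23° + (-101.20°)/2 = -119.23° − 50.60° = -169.83°.
(The naïve average (-119.23 + +139.57)/2 = 10.17° is on the wrong side of the globe.)

169.83°W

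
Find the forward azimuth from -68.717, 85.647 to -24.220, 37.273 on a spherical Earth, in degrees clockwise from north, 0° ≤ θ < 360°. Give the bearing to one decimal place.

301.4°

Δλ = 37.273 − 85.647 = -48.374°.
θ = atan2( sin Δλ · cos φ₂ , cos φ₁ · sin φ₂ − sin φ₁ · cos φ₂ · cos Δλ )
  = atan2(-0.68170, 0.41557) = -58.633° → normalised to [0°, 360°): 301.367°.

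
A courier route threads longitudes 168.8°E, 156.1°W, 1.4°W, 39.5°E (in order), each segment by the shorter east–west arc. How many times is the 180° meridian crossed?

1

Leg 1: +168.8° → -156.1°, shortest Δλ = 35.1° (east) — crosses 180°.
Leg 2: -156.1° → -1.4°, shortest Δλ = 154.7° (east) — does not cross 180°.
Leg 3: -1.4° → +39.5°, shortest Δλ = 40.9° (east) — does not cross 180°.
Total crossings: 1.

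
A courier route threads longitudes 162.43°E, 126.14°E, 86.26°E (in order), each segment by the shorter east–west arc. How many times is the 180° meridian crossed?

0

Leg 1: +162.43° → +126.14°, shortest Δλ = -36.29° (west) — does not cross 180°.
Leg 2: +126.14° → +86.26°, shortest Δλ = -39.88° (west) — does not cross 180°.
Total crossings: 0.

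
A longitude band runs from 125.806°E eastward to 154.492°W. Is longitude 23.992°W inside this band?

No

Band width going east from +125.806° to -154.492°: ((-154.492 − 125.806) mod 360) = 79.702°.
Offset of -23.992° east of the west edge: ((-23.992 − 125.806) mod 360) = 210.202°.
210.202° > 79.702° ⇒ outside.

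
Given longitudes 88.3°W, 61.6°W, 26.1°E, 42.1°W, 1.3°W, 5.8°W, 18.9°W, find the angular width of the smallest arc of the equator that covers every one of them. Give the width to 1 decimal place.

114.4°

Sort the longitudes: -88.3°, -61.6°, -42.1°, -18.9°, -5.8°, -1.3°, +26.1°.
Eastward gaps between consecutive values (wrapping around): 26.7°, 19.5°, 23.2°, 13.1°, 4.5°, 27.4°, 245.6°.
Largest gap = 245.6° ⇒ minimal covering band is its complement: 360° − 245.6° = 114.4°.
Band runs from -88.3° eastward to +26.1°.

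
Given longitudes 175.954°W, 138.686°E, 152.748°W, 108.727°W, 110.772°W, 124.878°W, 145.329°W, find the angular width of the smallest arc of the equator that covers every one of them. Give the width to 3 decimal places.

Sort the longitudes: -175.954°, -152.748°, -145.329°, -124.878°, -110.772°, -108.727°, +138.686°.
Eastward gaps between consecutive values (wrapping around): 23.206°, 7.419°, 20.451°, 14.106°, 2.045°, 247.413°, 45.360°.
Largest gap = 247.413° ⇒ minimal covering band is its complement: 360° − 247.413° = 112.587°.
Band runs from +138.686° eastward to -108.727°, crossing the antimeridian.

112.587°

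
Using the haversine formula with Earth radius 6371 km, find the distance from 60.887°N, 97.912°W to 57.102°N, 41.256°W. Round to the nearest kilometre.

3169 km

Δλ = -41.256 − -97.912 = 56.656°.
Δφ = 57.102 − 60.887 = -3.785°.
a = sin²(Δφ/2) + cos φ₁ · cos φ₂ · sin²(Δλ/2) = 0.060593.
c = 2·atan2(√a, √(1−a)) = 0.49743 rad → d = 6371·c ≈ 3169.10 km.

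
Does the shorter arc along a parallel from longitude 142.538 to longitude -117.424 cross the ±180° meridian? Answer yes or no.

Naïve |-117.424 − 142.538| = 259.962° > 180°, so the shorter arc goes the other way round — across 180°.
Signed shortest Δλ = ((-117.424 − 142.538 + 180) mod 360) − 180 = 100.038°.
Going east by 100.038° from +142.538° passes through 180° before reaching -117.424°.

Yes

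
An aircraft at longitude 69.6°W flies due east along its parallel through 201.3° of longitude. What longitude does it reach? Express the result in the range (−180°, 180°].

131.7°E

Start at -69.6°; shift +201.3° → +131.7°.
+131.7° already lies in (−180°, 180°].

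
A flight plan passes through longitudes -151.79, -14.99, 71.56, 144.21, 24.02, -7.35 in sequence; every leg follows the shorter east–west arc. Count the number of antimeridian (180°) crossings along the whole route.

0

Leg 1: -151.79° → -14.99°, shortest Δλ = 136.8° (east) — does not cross 180°.
Leg 2: -14.99° → +71.56°, shortest Δλ = 86.55° (east) — does not cross 180°.
Leg 3: +71.56° → +144.21°, shortest Δλ = 72.65° (east) — does not cross 180°.
Leg 4: +144.21° → +24.02°, shortest Δλ = -120.19° (west) — does not cross 180°.
Leg 5: +24.02° → -7.35°, shortest Δλ = -31.37° (west) — does not cross 180°.
Total crossings: 0.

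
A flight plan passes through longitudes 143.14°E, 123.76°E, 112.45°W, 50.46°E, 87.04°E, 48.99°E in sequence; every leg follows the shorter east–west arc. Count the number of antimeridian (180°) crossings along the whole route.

Leg 1: +143.14° → +123.76°, shortest Δλ = -19.38° (west) — does not cross 180°.
Leg 2: +123.76° → -112.45°, shortest Δλ = 123.79° (east) — crosses 180°.
Leg 3: -112.45° → +50.46°, shortest Δλ = 162.91° (east) — does not cross 180°.
Leg 4: +50.46° → +87.04°, shortest Δλ = 36.58° (east) — does not cross 180°.
Leg 5: +87.04° → +48.99°, shortest Δλ = -38.05° (west) — does not cross 180°.
Total crossings: 1.

1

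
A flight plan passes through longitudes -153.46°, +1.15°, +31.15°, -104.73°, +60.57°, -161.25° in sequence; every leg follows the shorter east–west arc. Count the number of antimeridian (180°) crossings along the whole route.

1

Leg 1: -153.46° → +1.15°, shortest Δλ = 154.61° (east) — does not cross 180°.
Leg 2: +1.15° → +31.15°, shortest Δλ = 30.0° (east) — does not cross 180°.
Leg 3: +31.15° → -104.73°, shortest Δλ = -135.88° (west) — does not cross 180°.
Leg 4: -104.73° → +60.57°, shortest Δλ = 165.3° (east) — does not cross 180°.
Leg 5: +60.57° → -161.25°, shortest Δλ = 138.18° (east) — crosses 180°.
Total crossings: 1.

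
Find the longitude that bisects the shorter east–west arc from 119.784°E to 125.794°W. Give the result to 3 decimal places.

Signed shortest Δλ from +119.784° to -125.794° is +114.422°.
Midpoint longitude = +119.784° + (+114.422°)/2 = +119.784° + 57.211° = +176.995°.
(The naïve average (+119.784 + -125.794)/2 = -3.005° is on the wrong side of the globe.)

176.995°E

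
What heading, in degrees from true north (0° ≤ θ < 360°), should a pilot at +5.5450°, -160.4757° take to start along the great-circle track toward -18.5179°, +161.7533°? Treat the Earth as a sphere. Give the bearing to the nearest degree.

236°

Δλ = 161.7533 − -160.4757 = 322.2290°; wrapped into (−180°, 180°]: -37.7710°.
θ = atan2( sin Δλ · cos φ₂ , cos φ₁ · sin φ₂ − sin φ₁ · cos φ₂ · cos Δλ )
  = atan2(-0.58079, -0.38854) = -123.782° → normalised to [0°, 360°): 236.218°.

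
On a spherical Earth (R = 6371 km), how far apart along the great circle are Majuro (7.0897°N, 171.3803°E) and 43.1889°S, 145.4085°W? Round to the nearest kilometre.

Δλ = -145.4085 − 171.3803 = -316.7888°; wrapped into (−180°, 180°]: 43.2112°.
Δφ = -43.1889 − 7.0897 = -50.2786°.
a = sin²(Δφ/2) + cos φ₁ · cos φ₂ · sin²(Δλ/2) = 0.278570.
c = 2·atan2(√a, √(1−a)) = 1.11201 rad → d = 6371·c ≈ 7084.62 km.

7085 km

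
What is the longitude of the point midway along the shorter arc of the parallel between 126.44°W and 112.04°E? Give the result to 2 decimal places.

Signed shortest Δλ from -126.44° to +112.04° is -121.52°.
Midpoint longitude = -126.44° + (-121.52°)/2 = -126.44° − 60.76° = -187.20°.
Normalise into (−180°, 180°]: +172.80°.
(The naïve average (-126.44 + +112.04)/2 = -7.2° is on the wrong side of the globe.)

172.80°E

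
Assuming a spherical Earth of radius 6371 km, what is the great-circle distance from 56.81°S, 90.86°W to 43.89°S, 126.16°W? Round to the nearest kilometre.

Δλ = -126.16 − -90.86 = -35.30°.
Δφ = -43.89 − -56.81 = 12.92°.
a = sin²(Δφ/2) + cos φ₁ · cos φ₂ · sin²(Δλ/2) = 0.048926.
c = 2·atan2(√a, √(1−a)) = 0.44607 rad → d = 6371·c ≈ 2841.94 km.

2842 km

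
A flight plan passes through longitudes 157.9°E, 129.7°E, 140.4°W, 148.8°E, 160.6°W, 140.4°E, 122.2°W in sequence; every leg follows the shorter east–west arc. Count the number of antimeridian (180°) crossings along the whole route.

5

Leg 1: +157.9° → +129.7°, shortest Δλ = -28.2° (west) — does not cross 180°.
Leg 2: +129.7° → -140.4°, shortest Δλ = 89.9° (east) — crosses 180°.
Leg 3: -140.4° → +148.8°, shortest Δλ = -70.8° (west) — crosses 180°.
Leg 4: +148.8° → -160.6°, shortest Δλ = 50.6° (east) — crosses 180°.
Leg 5: -160.6° → +140.4°, shortest Δλ = -59.0° (west) — crosses 180°.
Leg 6: +140.4° → -122.2°, shortest Δλ = 97.4° (east) — crosses 180°.
Total crossings: 5.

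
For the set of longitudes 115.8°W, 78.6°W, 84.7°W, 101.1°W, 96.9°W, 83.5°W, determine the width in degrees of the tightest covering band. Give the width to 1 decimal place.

37.2°

Sort the longitudes: -115.8°, -101.1°, -96.9°, -84.7°, -83.5°, -78.6°.
Eastward gaps between consecutive values (wrapping around): 14.7°, 4.2°, 12.2°, 1.2°, 4.9°, 322.8°.
Largest gap = 322.8° ⇒ minimal covering band is its complement: 360° − 322.8° = 37.2°.
Band runs from -115.8° eastward to -78.6°.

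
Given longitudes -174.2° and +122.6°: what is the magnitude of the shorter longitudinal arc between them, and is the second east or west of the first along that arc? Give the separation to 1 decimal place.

Raw difference: 122.6 − -174.2 = 296.8°.
Normalise into (−180°, 180°]: 296.8° − 360° = -63.2°.
Negative ⇒ the second point lies to the west; separation 63.2°.

63.2° west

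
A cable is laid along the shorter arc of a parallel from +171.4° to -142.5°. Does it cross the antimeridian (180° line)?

Yes

Naïve |-142.5 − 171.4| = 313.9° > 180°, so the shorter arc goes the other way round — across 180°.
Signed shortest Δλ = ((-142.5 − 171.4 + 180) mod 360) − 180 = 46.1°.
Going east by 46.1° from +171.4° passes through 180° before reaching -142.5°.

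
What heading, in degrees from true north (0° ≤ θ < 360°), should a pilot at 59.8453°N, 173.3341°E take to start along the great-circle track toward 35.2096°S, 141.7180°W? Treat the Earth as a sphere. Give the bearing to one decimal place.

Δλ = -141.7180 − 173.3341 = -315.0521°; wrapped into (−180°, 180°]: 44.9479°.
θ = atan2( sin Δλ · cos φ₂ , cos φ₁ · sin φ₂ − sin φ₁ · cos φ₂ · cos Δλ )
  = atan2(0.57721, -0.78964) = 143.834° → normalised to [0°, 360°): 143.834°.

143.8°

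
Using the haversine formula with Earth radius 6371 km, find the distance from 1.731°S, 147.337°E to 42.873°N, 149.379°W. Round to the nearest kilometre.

Δλ = -149.379 − 147.337 = -296.716°; wrapped into (−180°, 180°]: 63.284°.
Δφ = 42.873 − -1.731 = 44.604°.
a = sin²(Δφ/2) + cos φ₁ · cos φ₂ · sin²(Δλ/2) = 0.345615.
c = 2·atan2(√a, √(1−a)) = 1.25690 rad → d = 6371·c ≈ 8007.69 km.

8008 km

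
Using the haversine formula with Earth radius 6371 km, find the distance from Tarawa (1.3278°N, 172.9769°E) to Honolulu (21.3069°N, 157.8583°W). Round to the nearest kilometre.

Δλ = -157.8583 − 172.9769 = -330.8352°; wrapped into (−180°, 180°]: 29.1648°.
Δφ = 21.3069 − 1.3278 = 19.9791°.
a = sin²(Δφ/2) + cos φ₁ · cos φ₂ · sin²(Δλ/2) = 0.089132.
c = 2·atan2(√a, √(1−a)) = 0.60635 rad → d = 6371·c ≈ 3863.02 km.

3863 km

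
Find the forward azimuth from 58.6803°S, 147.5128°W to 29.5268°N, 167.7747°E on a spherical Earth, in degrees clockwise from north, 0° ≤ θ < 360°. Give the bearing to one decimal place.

Δλ = 167.7747 − -147.5128 = 315.2875°; wrapped into (−180°, 180°]: -44.7125°.
θ = atan2( sin Δλ · cos φ₂ , cos φ₁ · sin φ₂ − sin φ₁ · cos φ₂ · cos Δλ )
  = atan2(-0.61218, 0.78442) = -37.969° → normalised to [0°, 360°): 322.031°.

322.0°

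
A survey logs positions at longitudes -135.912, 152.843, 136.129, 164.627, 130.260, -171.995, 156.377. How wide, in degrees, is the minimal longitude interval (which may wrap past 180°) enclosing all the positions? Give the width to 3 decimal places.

Sort the longitudes: -171.995°, -135.912°, +130.260°, +136.129°, +152.843°, +156.377°, +164.627°.
Eastward gaps between consecutive values (wrapping around): 36.083°, 266.172°, 5.869°, 16.714°, 3.534°, 8.250°, 23.378°.
Largest gap = 266.172° ⇒ minimal covering band is its complement: 360° − 266.172° = 93.828°.
Band runs from +130.260° eastward to -135.912°, crossing the antimeridian.

93.828°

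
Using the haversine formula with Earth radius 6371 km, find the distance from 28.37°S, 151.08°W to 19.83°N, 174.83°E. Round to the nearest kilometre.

Δλ = 174.83 − -151.08 = 325.91°; wrapped into (−180°, 180°]: -34.09°.
Δφ = 19.83 − -28.37 = 48.20°.
a = sin²(Δφ/2) + cos φ₁ · cos φ₂ · sin²(Δλ/2) = 0.237852.
c = 2·atan2(√a, √(1−a)) = 1.01891 rad → d = 6371·c ≈ 6491.47 km.

6491 km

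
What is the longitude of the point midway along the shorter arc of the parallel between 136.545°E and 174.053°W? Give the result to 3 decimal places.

Signed shortest Δλ from +136.545° to -174.053° is +49.402°.
Midpoint longitude = +136.545° + (+49.402°)/2 = +136.545° + 24.701° = +161.246°.
(The naïve average (+136.545 + -174.053)/2 = -18.754° is on the wrong side of the globe.)

161.246°E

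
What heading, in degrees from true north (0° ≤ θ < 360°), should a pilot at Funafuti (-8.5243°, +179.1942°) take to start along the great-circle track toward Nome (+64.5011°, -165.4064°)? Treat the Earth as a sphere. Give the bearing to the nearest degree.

Δλ = -165.4064 − 179.1942 = -344.6006°; wrapped into (−180°, 180°]: 15.3994°.
θ = atan2( sin Δλ · cos φ₂ , cos φ₁ · sin φ₂ − sin φ₁ · cos φ₂ · cos Δλ )
  = atan2(0.11432, 0.95414) = 6.832° → normalised to [0°, 360°): 6.832°.

7°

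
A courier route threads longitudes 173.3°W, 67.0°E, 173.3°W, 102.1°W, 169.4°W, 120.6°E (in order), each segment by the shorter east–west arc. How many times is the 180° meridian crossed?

Leg 1: -173.3° → +67.0°, shortest Δλ = -119.7° (west) — crosses 180°.
Leg 2: +67.0° → -173.3°, shortest Δλ = 119.7° (east) — crosses 180°.
Leg 3: -173.3° → -102.1°, shortest Δλ = 71.2° (east) — does not cross 180°.
Leg 4: -102.1° → -169.4°, shortest Δλ = -67.3° (west) — does not cross 180°.
Leg 5: -169.4° → +120.6°, shortest Δλ = -70.0° (west) — crosses 180°.
Total crossings: 3.

3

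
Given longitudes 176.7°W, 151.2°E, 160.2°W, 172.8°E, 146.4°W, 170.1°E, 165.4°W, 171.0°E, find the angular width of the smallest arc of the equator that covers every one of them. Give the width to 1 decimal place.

Sort the longitudes: -176.7°, -165.4°, -160.2°, -146.4°, +151.2°, +170.1°, +171.0°, +172.8°.
Eastward gaps between consecutive values (wrapping around): 11.3°, 5.2°, 13.8°, 297.6°, 18.9°, 0.9°, 1.8°, 10.5°.
Largest gap = 297.6° ⇒ minimal covering band is its complement: 360° − 297.6° = 62.4°.
Band runs from +151.2° eastward to -146.4°, crossing the antimeridian.

62.4°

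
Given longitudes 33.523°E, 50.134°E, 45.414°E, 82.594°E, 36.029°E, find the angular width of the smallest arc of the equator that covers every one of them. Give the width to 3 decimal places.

49.071°

Sort the longitudes: +33.523°, +36.029°, +45.414°, +50.134°, +82.594°.
Eastward gaps between consecutive values (wrapping around): 2.506°, 9.385°, 4.720°, 32.460°, 310.929°.
Largest gap = 310.929° ⇒ minimal covering band is its complement: 360° − 310.929° = 49.071°.
Band runs from +33.523° eastward to +82.594°.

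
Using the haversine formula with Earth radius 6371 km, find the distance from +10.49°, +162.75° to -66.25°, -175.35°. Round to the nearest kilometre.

Δλ = -175.35 − 162.75 = -338.10°; wrapped into (−180°, 180°]: 21.90°.
Δφ = -66.25 − 10.49 = -76.74°.
a = sin²(Δφ/2) + cos φ₁ · cos φ₂ · sin²(Δλ/2) = 0.399604.
c = 2·atan2(√a, √(1−a)) = 1.36863 rad → d = 6371·c ≈ 8719.54 km.

8720 km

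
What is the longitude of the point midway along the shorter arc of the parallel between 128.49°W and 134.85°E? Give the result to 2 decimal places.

Signed shortest Δλ from -128.49° to +134.85° is -96.66°.
Midpoint longitude = -128.49° + (-96.66°)/2 = -128.49° − 48.33° = -176.82°.
(The naïve average (-128.49 + +134.85)/2 = 3.18° is on the wrong side of the globe.)

176.82°W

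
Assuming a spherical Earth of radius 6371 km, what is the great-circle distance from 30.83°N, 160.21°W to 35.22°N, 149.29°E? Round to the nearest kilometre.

4683 km

Δλ = 149.29 − -160.21 = 309.50°; wrapped into (−180°, 180°]: -50.50°.
Δφ = 35.22 − 30.83 = 4.39°.
a = sin²(Δφ/2) + cos φ₁ · cos φ₂ · sin²(Δλ/2) = 0.129113.
c = 2·atan2(√a, √(1−a)) = 0.73508 rad → d = 6371·c ≈ 4683.22 km.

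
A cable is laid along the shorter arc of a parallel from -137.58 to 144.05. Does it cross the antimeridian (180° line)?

Yes

Naïve |144.05 − -137.58| = 281.63° > 180°, so the shorter arc goes the other way round — across 180°.
Signed shortest Δλ = ((144.05 − -137.58 + 180) mod 360) − 180 = -78.37°.
Going west by 78.37° from -137.58° passes through 180° before reaching +144.05°.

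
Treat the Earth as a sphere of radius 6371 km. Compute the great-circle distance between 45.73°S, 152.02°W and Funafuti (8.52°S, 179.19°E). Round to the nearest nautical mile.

2682 nmi

Δλ = 179.19 − -152.02 = 331.21°; wrapped into (−180°, 180°]: -28.79°.
Δφ = -8.52 − -45.73 = 37.21°.
a = sin²(Δφ/2) + cos φ₁ · cos φ₂ · sin²(Δλ/2) = 0.144454.
c = 2·atan2(√a, √(1−a)) = 0.77975 rad → d = 6371·c ≈ 4967.76 km ≈ 2682.38 nmi.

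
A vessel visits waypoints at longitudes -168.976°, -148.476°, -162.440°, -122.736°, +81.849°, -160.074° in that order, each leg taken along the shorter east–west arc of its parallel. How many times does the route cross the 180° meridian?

2

Leg 1: -168.976° → -148.476°, shortest Δλ = 20.5° (east) — does not cross 180°.
Leg 2: -148.476° → -162.440°, shortest Δλ = -13.964° (west) — does not cross 180°.
Leg 3: -162.440° → -122.736°, shortest Δλ = 39.704° (east) — does not cross 180°.
Leg 4: -122.736° → +81.849°, shortest Δλ = -155.415° (west) — crosses 180°.
Leg 5: +81.849° → -160.074°, shortest Δλ = 118.077° (east) — crosses 180°.
Total crossings: 2.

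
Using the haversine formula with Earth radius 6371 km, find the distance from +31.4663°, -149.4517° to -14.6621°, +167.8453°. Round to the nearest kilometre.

6859 km

Δλ = 167.8453 − -149.4517 = 317.2970°; wrapped into (−180°, 180°]: -42.7030°.
Δφ = -14.6621 − 31.4663 = -46.1284°.
a = sin²(Δφ/2) + cos φ₁ · cos φ₂ · sin²(Δλ/2) = 0.262863.
c = 2·atan2(√a, √(1−a)) = 1.07666 rad → d = 6371·c ≈ 6859.38 km.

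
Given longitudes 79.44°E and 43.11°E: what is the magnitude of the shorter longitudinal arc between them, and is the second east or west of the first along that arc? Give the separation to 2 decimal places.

Raw difference: 43.11 − 79.44 = -36.33°.
Normalise into (−180°, 180°]: -36.33° stays -36.33°.
Negative ⇒ the second point lies to the west; separation 36.33°.

36.33° west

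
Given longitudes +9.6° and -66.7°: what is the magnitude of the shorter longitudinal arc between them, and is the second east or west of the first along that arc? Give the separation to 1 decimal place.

Raw difference: -66.7 − 9.6 = -76.3°.
Normalise into (−180°, 180°]: -76.3° stays -76.3°.
Negative ⇒ the second point lies to the west; separation 76.3°.

76.3° west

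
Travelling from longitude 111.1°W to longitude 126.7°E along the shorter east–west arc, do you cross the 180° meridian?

Naïve |126.7 − -111.1| = 237.8° > 180°, so the shorter arc goes the other way round — across 180°.
Signed shortest Δλ = ((126.7 − -111.1 + 180) mod 360) − 180 = -122.2°.
Going west by 122.2° from -111.1° passes through 180° before reaching +126.7°.

Yes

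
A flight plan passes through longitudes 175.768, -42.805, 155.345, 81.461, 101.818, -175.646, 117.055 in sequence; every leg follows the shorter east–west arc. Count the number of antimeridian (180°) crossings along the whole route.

Leg 1: +175.768° → -42.805°, shortest Δλ = 141.427° (east) — crosses 180°.
Leg 2: -42.805° → +155.345°, shortest Δλ = -161.85° (west) — crosses 180°.
Leg 3: +155.345° → +81.461°, shortest Δλ = -73.884° (west) — does not cross 180°.
Leg 4: +81.461° → +101.818°, shortest Δλ = 20.357° (east) — does not cross 180°.
Leg 5: +101.818° → -175.646°, shortest Δλ = 82.536° (east) — crosses 180°.
Leg 6: -175.646° → +117.055°, shortest Δλ = -67.299° (west) — crosses 180°.
Total crossings: 4.

4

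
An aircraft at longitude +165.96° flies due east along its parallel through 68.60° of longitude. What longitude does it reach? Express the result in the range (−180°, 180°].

Start at +165.96°; shift +68.60° → +234.56°.
+234.56° lies outside (−180°, 180°]; subtract 360° → -125.44°.

-125.44°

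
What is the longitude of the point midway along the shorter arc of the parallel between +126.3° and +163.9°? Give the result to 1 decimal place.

+145.1°

Signed shortest Δλ from +126.3° to +163.9° is +37.6°.
Midpoint longitude = +126.3° + (+37.6°)/2 = +126.3° + 18.8° = +145.1°.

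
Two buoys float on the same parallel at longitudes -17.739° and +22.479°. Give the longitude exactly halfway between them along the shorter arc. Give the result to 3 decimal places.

+2.370°

Signed shortest Δλ from -17.739° to +22.479° is +40.218°.
Midpoint longitude = -17.739° + (+40.218°)/2 = -17.739° + 20.109° = +2.370°.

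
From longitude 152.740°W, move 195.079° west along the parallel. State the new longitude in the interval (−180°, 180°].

12.181°E

Start at -152.740°; shift −195.079° → -347.819°.
-347.819° lies outside (−180°, 180°]; add 360° → +12.181°.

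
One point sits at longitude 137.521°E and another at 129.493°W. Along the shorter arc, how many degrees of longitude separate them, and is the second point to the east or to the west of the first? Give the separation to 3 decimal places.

Raw difference: -129.493 − 137.521 = -267.014°.
Normalise into (−180°, 180°]: -267.014° + 360° = 92.986°.
Positive ⇒ the second point lies to the east; separation 92.986°.

92.986° east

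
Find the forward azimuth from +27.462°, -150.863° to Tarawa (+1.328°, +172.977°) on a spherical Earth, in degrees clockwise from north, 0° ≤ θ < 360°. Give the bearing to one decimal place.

239.2°

Δλ = 172.977 − -150.863 = 323.840°; wrapped into (−180°, 180°]: -36.160°.
θ = atan2( sin Δλ · cos φ₂ , cos φ₁ · sin φ₂ − sin φ₁ · cos φ₂ · cos Δλ )
  = atan2(-0.58988, -0.35166) = -120.802° → normalised to [0°, 360°): 239.198°.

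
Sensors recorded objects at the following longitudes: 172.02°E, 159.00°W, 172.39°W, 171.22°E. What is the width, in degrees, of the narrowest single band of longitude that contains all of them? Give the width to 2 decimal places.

Sort the longitudes: -172.39°, -159.00°, +171.22°, +172.02°.
Eastward gaps between consecutive values (wrapping around): 13.39°, 330.22°, 0.80°, 15.59°.
Largest gap = 330.22° ⇒ minimal covering band is its complement: 360° − 330.22° = 29.78°.
Band runs from +171.22° eastward to -159.00°, crossing the antimeridian.

29.78°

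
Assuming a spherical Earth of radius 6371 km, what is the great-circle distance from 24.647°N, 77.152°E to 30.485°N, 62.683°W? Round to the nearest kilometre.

12539 km

Δλ = -62.683 − 77.152 = -139.835°.
Δφ = 30.485 − 24.647 = 5.838°.
a = sin²(Δφ/2) + cos φ₁ · cos φ₂ · sin²(Δλ/2) = 0.693495.
c = 2·atan2(√a, √(1−a)) = 1.96816 rad → d = 6371·c ≈ 12539.15 km.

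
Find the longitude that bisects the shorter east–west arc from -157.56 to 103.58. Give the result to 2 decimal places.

Signed shortest Δλ from -157.56° to +103.58° is -98.86°.
Midpoint longitude = -157.56° + (-98.86°)/2 = -157.56° − 49.43° = -206.99°.
Normalise into (−180°, 180°]: +153.01°.
(The naïve average (-157.56 + +103.58)/2 = -26.99° is on the wrong side of the globe.)

+153.01°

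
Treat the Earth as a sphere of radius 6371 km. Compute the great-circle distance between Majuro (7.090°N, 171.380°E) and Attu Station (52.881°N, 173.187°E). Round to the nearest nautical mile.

Δλ = 173.187 − 171.380 = 1.807°.
Δφ = 52.881 − 7.090 = 45.791°.
a = sin²(Δφ/2) + cos φ₁ · cos φ₂ · sin²(Δλ/2) = 0.151510.
c = 2·atan2(√a, √(1−a)) = 0.79962 rad → d = 6371·c ≈ 5094.37 km ≈ 2750.74 nmi.

2751 nmi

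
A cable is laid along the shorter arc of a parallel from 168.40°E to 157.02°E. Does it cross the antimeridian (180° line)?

Signed shortest Δλ = ((157.02 − 168.40 + 180) mod 360) − 180 = -11.38°.
Going west by 11.38° from +168.40° reaches +157.02° without touching 180°.

No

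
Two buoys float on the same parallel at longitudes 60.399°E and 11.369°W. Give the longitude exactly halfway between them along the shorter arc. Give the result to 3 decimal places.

24.515°E

Signed shortest Δλ from +60.399° to -11.369° is -71.768°.
Midpoint longitude = +60.399° + (-71.768°)/2 = +60.399° − 35.884° = +24.515°.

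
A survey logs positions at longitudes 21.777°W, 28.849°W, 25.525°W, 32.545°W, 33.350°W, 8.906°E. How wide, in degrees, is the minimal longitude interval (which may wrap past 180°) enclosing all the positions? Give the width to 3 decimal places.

42.256°

Sort the longitudes: -33.350°, -32.545°, -28.849°, -25.525°, -21.777°, +8.906°.
Eastward gaps between consecutive values (wrapping around): 0.805°, 3.696°, 3.324°, 3.748°, 30.683°, 317.744°.
Largest gap = 317.744° ⇒ minimal covering band is its complement: 360° − 317.744° = 42.256°.
Band runs from -33.350° eastward to +8.906°.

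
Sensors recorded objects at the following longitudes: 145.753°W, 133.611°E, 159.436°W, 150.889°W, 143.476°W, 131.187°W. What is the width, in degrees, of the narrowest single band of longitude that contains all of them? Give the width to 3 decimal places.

Sort the longitudes: -159.436°, -150.889°, -145.753°, -143.476°, -131.187°, +133.611°.
Eastward gaps between consecutive values (wrapping around): 8.547°, 5.136°, 2.277°, 12.289°, 264.798°, 66.953°.
Largest gap = 264.798° ⇒ minimal covering band is its complement: 360° − 264.798° = 95.202°.
Band runs from +133.611° eastward to -131.187°, crossing the antimeridian.

95.202°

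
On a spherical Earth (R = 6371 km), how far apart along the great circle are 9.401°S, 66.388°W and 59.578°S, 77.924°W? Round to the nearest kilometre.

5663 km

Δλ = -77.924 − -66.388 = -11.536°.
Δφ = -59.578 − -9.401 = -50.177°.
a = sin²(Δφ/2) + cos φ₁ · cos φ₂ · sin²(Δλ/2) = 0.184837.
c = 2·atan2(√a, √(1−a)) = 0.88882 rad → d = 6371·c ≈ 5662.69 km.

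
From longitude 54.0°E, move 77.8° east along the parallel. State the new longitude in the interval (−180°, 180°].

131.8°E

Start at +54.0°; shift +77.8° → +131.8°.
+131.8° already lies in (−180°, 180°].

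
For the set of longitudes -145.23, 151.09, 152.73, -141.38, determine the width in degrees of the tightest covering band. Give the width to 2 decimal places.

67.53°

Sort the longitudes: -145.23°, -141.38°, +151.09°, +152.73°.
Eastward gaps between consecutive values (wrapping around): 3.85°, 292.47°, 1.64°, 62.04°.
Largest gap = 292.47° ⇒ minimal covering band is its complement: 360° − 292.47° = 67.53°.
Band runs from +151.09° eastward to -141.38°, crossing the antimeridian.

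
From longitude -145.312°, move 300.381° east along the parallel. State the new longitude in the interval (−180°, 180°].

Start at -145.312°; shift +300.381° → +155.069°.
+155.069° already lies in (−180°, 180°].

+155.069°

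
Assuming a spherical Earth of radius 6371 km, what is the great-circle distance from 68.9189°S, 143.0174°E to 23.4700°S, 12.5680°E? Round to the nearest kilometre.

Δλ = 12.5680 − 143.0174 = -130.4494°.
Δφ = -23.4700 − -68.9189 = 45.4489°.
a = sin²(Δφ/2) + cos φ₁ · cos φ₂ · sin²(Δλ/2) = 0.421219.
c = 2·atan2(√a, √(1−a)) = 1.41258 rad → d = 6371·c ≈ 8999.52 km.

9000 km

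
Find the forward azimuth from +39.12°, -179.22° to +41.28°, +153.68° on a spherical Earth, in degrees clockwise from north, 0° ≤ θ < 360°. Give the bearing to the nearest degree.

285°

Δλ = 153.68 − -179.22 = 332.90°; wrapped into (−180°, 180°]: -27.10°.
θ = atan2( sin Δλ · cos φ₂ , cos φ₁ · sin φ₂ − sin φ₁ · cos φ₂ · cos Δλ )
  = atan2(-0.34234, 0.08975) = -75.310° → normalised to [0°, 360°): 284.690°.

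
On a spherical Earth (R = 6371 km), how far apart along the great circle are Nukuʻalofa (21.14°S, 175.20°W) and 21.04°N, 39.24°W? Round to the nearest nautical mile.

Δλ = -39.24 − -175.20 = 135.96°.
Δφ = 21.04 − -21.14 = 42.18°.
a = sin²(Δφ/2) + cos φ₁ · cos φ₂ · sin²(Δλ/2) = 0.877628.
c = 2·atan2(√a, √(1−a)) = 2.42684 rad → d = 6371·c ≈ 15461.41 km ≈ 8348.49 nmi.

8348 nmi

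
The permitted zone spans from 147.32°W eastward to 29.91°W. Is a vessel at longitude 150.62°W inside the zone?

No

Band width going east from -147.32° to -29.91°: ((-29.91 − -147.32) mod 360) = 117.41°.
Offset of -150.62° east of the west edge: ((-150.62 − -147.32) mod 360) = 356.70°.
356.70° > 117.41° ⇒ outside.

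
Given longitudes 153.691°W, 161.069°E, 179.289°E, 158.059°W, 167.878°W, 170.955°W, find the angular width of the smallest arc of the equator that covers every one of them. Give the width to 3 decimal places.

45.240°

Sort the longitudes: -170.955°, -167.878°, -158.059°, -153.691°, +161.069°, +179.289°.
Eastward gaps between consecutive values (wrapping around): 3.077°, 9.819°, 4.368°, 314.760°, 18.220°, 9.756°.
Largest gap = 314.760° ⇒ minimal covering band is its complement: 360° − 314.760° = 45.240°.
Band runs from +161.069° eastward to -153.691°, crossing the antimeridian.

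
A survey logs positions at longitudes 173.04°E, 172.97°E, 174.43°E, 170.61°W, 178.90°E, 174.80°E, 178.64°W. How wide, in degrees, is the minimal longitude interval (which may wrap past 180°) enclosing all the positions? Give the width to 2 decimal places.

Sort the longitudes: -178.64°, -170.61°, +172.97°, +173.04°, +174.43°, +174.80°, +178.90°.
Eastward gaps between consecutive values (wrapping around): 8.03°, 343.58°, 0.07°, 1.39°, 0.37°, 4.10°, 2.46°.
Largest gap = 343.58° ⇒ minimal covering band is its complement: 360° − 343.58° = 16.42°.
Band runs from +172.97° eastward to -170.61°, crossing the antimeridian.

16.42°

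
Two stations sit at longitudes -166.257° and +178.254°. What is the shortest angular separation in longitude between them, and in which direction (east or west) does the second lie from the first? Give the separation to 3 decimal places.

Raw difference: 178.254 − -166.257 = 344.511°.
Normalise into (−180°, 180°]: 344.511° − 360° = -15.489°.
Negative ⇒ the second point lies to the west; separation 15.489°.

15.489° west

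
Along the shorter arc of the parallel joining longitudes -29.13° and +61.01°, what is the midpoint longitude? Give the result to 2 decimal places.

Signed shortest Δλ from -29.13° to +61.01° is +90.14°.
Midpoint longitude = -29.13° + (+90.14°)/2 = -29.13° + 45.07° = +15.94°.

+15.94°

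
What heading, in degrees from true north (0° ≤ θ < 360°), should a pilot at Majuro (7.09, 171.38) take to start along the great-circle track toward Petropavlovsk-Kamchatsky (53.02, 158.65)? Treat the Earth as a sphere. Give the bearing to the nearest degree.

Δλ = 158.65 − 171.38 = -12.73°.
θ = atan2( sin Δλ · cos φ₂ , cos φ₁ · sin φ₂ − sin φ₁ · cos φ₂ · cos Δλ )
  = atan2(-0.13255, 0.72032) = -10.427° → normalised to [0°, 360°): 349.573°.

350°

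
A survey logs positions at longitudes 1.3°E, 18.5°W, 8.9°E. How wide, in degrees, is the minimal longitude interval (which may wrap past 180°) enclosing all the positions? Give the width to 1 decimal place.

27.4°

Sort the longitudes: -18.5°, +1.3°, +8.9°.
Eastward gaps between consecutive values (wrapping around): 19.8°, 7.6°, 332.6°.
Largest gap = 332.6° ⇒ minimal covering band is its complement: 360° − 332.6° = 27.4°.
Band runs from -18.5° eastward to +8.9°.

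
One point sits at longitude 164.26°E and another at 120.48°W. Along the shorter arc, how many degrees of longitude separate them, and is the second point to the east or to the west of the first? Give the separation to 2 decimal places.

75.26° east

Raw difference: -120.48 − 164.26 = -284.74°.
Normalise into (−180°, 180°]: -284.74° + 360° = 75.26°.
Positive ⇒ the second point lies to the east; separation 75.26°.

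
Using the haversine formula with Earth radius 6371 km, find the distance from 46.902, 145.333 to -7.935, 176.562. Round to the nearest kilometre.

6833 km

Δλ = 176.562 − 145.333 = 31.229°.
Δφ = -7.935 − 46.902 = -54.837°.
a = sin²(Δφ/2) + cos φ₁ · cos φ₂ · sin²(Δλ/2) = 0.261074.
c = 2·atan2(√a, √(1−a)) = 1.07259 rad → d = 6371·c ≈ 6833.47 km.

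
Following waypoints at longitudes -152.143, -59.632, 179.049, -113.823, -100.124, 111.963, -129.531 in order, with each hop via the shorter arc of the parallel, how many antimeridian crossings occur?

4

Leg 1: -152.143° → -59.632°, shortest Δλ = 92.511° (east) — does not cross 180°.
Leg 2: -59.632° → +179.049°, shortest Δλ = -121.319° (west) — crosses 180°.
Leg 3: +179.049° → -113.823°, shortest Δλ = 67.128° (east) — crosses 180°.
Leg 4: -113.823° → -100.124°, shortest Δλ = 13.699° (east) — does not cross 180°.
Leg 5: -100.124° → +111.963°, shortest Δλ = -147.913° (west) — crosses 180°.
Leg 6: +111.963° → -129.531°, shortest Δλ = 118.506° (east) — crosses 180°.
Total crossings: 4.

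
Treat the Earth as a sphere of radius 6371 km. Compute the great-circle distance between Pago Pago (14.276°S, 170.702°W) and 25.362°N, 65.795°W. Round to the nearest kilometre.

12156 km

Δλ = -65.795 − -170.702 = 104.907°.
Δφ = 25.362 − -14.276 = 39.638°.
a = sin²(Δφ/2) + cos φ₁ · cos φ₂ · sin²(Δλ/2) = 0.665452.
c = 2·atan2(√a, √(1−a)) = 1.90806 rad → d = 6371·c ≈ 12156.23 km.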